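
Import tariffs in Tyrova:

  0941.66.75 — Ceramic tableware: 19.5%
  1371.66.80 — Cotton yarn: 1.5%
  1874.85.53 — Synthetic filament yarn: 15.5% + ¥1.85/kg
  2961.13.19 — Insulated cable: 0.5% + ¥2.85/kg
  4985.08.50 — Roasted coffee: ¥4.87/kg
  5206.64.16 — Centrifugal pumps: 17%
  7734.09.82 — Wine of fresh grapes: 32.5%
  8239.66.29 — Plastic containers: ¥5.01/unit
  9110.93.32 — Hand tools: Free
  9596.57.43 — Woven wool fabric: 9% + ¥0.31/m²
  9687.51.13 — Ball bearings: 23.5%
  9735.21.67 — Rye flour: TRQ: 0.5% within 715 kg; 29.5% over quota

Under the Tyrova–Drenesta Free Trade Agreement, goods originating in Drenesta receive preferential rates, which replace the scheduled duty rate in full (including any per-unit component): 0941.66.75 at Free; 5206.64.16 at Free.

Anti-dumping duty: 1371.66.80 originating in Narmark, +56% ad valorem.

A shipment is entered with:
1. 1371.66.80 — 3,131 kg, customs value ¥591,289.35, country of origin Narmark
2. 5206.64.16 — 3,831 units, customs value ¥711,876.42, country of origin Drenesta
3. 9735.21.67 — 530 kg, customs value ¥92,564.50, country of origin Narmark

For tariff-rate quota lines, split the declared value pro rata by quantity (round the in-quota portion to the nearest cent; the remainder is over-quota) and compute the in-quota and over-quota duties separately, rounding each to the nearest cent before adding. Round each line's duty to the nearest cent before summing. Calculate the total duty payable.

¥340,454.20

Line 1 (1371.66.80, Narmark, 3,131 kg, ¥591,289.35):
Base rate for 1371.66.80 is 1.5%.
Additional duty on 1371.66.80 from Narmark: +56%. Applied ad valorem rate: 1.5% + 56% = 57.5%.
Duty = ¥591,289.35 × 57.5% = ¥339,991.38.
Line 2 (5206.64.16, Drenesta, 3,831 units, ¥711,876.42):
Base rate for 5206.64.16 is 17%.
Origin Drenesta qualifies under the Tyrova–Drenesta agreement and 5206.64.16 is covered: preferential rate Free applies instead.
Duty = ¥711,876.42 × 0% = ¥0.00.
Line 3 (9735.21.67, Narmark, 530 kg, ¥92,564.50):
Code 9735.21.67 is under a tariff-rate quota (threshold 715 kg). Quantity 530 kg is within the quota, so the in-quota rate 0.5% applies to the full value.
Duty = ¥92,564.50 × 0.5% = ¥462.82.
Total = ¥339,991.38 + ¥0.00 + ¥462.82 = ¥340,454.20.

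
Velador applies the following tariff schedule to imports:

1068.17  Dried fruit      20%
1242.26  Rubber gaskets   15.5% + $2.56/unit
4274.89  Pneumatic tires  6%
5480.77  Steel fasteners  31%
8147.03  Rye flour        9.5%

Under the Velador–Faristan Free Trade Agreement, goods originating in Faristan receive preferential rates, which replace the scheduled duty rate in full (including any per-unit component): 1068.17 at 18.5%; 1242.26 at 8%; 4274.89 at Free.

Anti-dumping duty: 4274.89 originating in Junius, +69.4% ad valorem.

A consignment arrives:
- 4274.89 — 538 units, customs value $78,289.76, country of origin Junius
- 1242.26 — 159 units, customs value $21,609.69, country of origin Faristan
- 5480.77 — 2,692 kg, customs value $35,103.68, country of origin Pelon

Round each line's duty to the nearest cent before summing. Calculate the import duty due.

$71,641.40

Line 1 (4274.89, Junius, 538 units, $78,289.76):
Base rate for 4274.89 is 6%.
4274.89 has an FTA preferential rate, but origin Junius is not Faristan; base rate stands.
Additional duty on 4274.89 from Junius: +69.4%. Applied ad valorem rate: 6% + 69.4% = 75.4%.
Duty = $78,289.76 × 75.4% = $59,030.48.
Line 2 (1242.26, Faristan, 159 units, $21,609.69):
Base rate for 1242.26 is 15.5% + $2.56/unit.
Origin Faristan qualifies under the Velador–Faristan agreement and 1242.26 is covered: preferential rate 8% applies instead.
Duty = $21,609.69 × 8% = $1,728.78.
Line 3 (5480.77, Pelon, 2,692 kg, $35,103.68):
Base rate for 5480.77 is 31%.
Duty = $35,103.68 × 31% = $10,882.14.
Total = $59,030.48 + $1,728.78 + $10,882.14 = $71,641.40.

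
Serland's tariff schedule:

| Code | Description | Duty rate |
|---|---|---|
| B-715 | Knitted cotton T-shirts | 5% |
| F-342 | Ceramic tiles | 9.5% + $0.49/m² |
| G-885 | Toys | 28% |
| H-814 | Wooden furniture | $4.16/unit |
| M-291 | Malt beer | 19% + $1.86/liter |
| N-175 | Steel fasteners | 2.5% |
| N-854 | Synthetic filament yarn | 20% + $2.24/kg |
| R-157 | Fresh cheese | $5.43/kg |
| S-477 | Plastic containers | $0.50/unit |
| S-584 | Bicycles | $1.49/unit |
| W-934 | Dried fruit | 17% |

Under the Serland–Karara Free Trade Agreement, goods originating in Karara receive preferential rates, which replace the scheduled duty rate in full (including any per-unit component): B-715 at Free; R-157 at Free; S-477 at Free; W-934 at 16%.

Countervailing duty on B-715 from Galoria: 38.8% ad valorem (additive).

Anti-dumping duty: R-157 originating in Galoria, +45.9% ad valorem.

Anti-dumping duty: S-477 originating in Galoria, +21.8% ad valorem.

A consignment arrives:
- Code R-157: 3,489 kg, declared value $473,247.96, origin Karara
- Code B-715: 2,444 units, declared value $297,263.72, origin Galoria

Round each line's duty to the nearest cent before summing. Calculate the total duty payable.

Line 1 (R-157, Karara, 3,489 kg, $473,247.96):
Base rate for R-157 is $5.43/kg.
Origin Karara qualifies under the Serland–Karara agreement and R-157 is covered: preferential rate Free applies instead.
The additional-duty order on R-157 targets Galoria, not Karara; it does not apply.
Duty = $473,247.96 × 0% = $0.00.
Line 2 (B-715, Galoria, 2,444 units, $297,263.72):
Base rate for B-715 is 5%.
B-715 has an FTA preferential rate, but origin Galoria is not Karara; base rate stands.
Additional duty on B-715 from Galoria: +38.8%. Applied ad valorem rate: 5% + 38.8% = 43.8%.
Duty = $297,263.72 × 43.8% = $130,201.51.
Total = $0.00 + $130,201.51 = $130,201.51.

$130,201.51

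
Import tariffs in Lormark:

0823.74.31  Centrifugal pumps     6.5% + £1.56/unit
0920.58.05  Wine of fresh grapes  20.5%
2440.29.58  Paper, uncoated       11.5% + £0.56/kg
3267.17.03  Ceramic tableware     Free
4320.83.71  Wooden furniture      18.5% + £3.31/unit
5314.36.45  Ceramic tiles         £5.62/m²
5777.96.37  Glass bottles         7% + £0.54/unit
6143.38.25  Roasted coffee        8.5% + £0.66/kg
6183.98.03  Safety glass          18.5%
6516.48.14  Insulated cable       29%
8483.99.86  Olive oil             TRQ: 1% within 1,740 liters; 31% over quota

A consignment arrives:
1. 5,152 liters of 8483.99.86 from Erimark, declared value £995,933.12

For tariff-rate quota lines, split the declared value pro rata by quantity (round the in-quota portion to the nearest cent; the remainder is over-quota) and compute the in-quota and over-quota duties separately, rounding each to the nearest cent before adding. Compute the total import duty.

£207,831.44

Line 1 (8483.99.86, Erimark, 5,152 liters, £995,933.12):
Code 8483.99.86 is under a tariff-rate quota (threshold 1,740 liters). In-quota: 1,740 liters at 1%; over-quota: 3,412 liters at 31%.
Pro-rata value split: in-quota = £995,933.12 × 1,740/5,152 = £336,359.40; over-quota = £995,933.12 − £336,359.40 = £659,573.72.
In-quota duty = £336,359.40 × 1% = £3,363.59. Over-quota duty = £659,573.72 × 31% = £204,467.85.
Line duty = £3,363.59 + £204,467.85 = £207,831.44.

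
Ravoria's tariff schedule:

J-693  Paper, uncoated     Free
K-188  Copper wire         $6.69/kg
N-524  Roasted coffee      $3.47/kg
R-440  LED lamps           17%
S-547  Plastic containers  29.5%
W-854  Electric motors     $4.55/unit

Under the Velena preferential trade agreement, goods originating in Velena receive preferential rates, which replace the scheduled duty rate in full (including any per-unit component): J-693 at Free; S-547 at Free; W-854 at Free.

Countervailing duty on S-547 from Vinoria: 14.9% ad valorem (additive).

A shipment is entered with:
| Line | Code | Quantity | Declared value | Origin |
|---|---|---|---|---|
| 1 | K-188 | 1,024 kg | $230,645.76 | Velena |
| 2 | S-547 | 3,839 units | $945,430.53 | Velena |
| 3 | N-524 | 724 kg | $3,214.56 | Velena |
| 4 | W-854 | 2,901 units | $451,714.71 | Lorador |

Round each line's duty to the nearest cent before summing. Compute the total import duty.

$22,562.39

Line 1 (K-188, Velena, 1,024 kg, $230,645.76):
Base rate for K-188 is $6.69/kg.
Origin Velena is the FTA partner but K-188 is not on the preference list; base rate stands.
Duty = 1,024 × $6.69 = $6,850.56.
Line 2 (S-547, Velena, 3,839 units, $945,430.53):
Base rate for S-547 is 29.5%.
Origin Velena qualifies under the Ravoria–Velena agreement and S-547 is covered: preferential rate Free applies instead.
The additional-duty order on S-547 targets Vinoria, not Velena; it does not apply.
Duty = $945,430.53 × 0% = $0.00.
Line 3 (N-524, Velena, 724 kg, $3,214.56):
Base rate for N-524 is $3.47/kg.
Origin Velena is the FTA partner but N-524 is not on the preference list; base rate stands.
Duty = 724 × $3.47 = $2,512.28.
Line 4 (W-854, Lorador, 2,901 units, $451,714.71):
Base rate for W-854 is $4.55/unit.
W-854 has an FTA preferential rate, but origin Lorador is not Velena; base rate stands.
Duty = 2,901 × $4.55 = $13,199.55.
Total = $6,850.56 + $0.00 + $2,512.28 + $13,199.55 = $22,562.39.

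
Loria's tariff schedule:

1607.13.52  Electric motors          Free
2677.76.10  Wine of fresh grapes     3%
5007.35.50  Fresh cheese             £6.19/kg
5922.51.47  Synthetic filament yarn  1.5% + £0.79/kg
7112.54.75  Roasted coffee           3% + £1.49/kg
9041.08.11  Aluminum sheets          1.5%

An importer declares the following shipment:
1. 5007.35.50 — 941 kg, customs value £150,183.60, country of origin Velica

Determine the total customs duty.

£5,824.79

Line 1 (5007.35.50, Velica, 941 kg, £150,183.60):
Base rate for 5007.35.50 is £6.19/kg.
Duty = 941 × £6.19 = £5,824.79.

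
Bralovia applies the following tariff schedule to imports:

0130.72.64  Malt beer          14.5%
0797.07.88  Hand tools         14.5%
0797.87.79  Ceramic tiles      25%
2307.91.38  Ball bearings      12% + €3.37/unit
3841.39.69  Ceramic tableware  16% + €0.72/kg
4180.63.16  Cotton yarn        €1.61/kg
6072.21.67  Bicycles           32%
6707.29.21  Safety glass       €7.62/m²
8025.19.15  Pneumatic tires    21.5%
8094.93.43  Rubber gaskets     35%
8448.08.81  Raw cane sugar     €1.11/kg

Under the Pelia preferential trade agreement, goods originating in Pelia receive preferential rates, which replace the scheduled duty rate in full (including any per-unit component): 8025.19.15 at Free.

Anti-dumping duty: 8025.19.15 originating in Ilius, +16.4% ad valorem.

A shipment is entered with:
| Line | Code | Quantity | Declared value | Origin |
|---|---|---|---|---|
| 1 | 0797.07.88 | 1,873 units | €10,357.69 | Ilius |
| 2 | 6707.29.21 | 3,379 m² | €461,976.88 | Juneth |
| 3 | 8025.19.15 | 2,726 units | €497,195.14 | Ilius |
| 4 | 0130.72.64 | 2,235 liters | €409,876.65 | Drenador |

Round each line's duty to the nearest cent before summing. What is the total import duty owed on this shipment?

Line 1 (0797.07.88, Ilius, 1,873 units, €10,357.69):
Base rate for 0797.07.88 is 14.5%.
Duty = €10,357.69 × 14.5% = €1,501.87.
Line 2 (6707.29.21, Juneth, 3,379 m², €461,976.88):
Base rate for 6707.29.21 is €7.62/m².
Duty = 3,379 × €7.62 = €25,747.98.
Line 3 (8025.19.15, Ilius, 2,726 units, €497,195.14):
Base rate for 8025.19.15 is 21.5%.
8025.19.15 has an FTA preferential rate, but origin Ilius is not Pelia; base rate stands.
Additional duty on 8025.19.15 from Ilius: +16.4%. Applied ad valorem rate: 21.5% + 16.4% = 37.9%.
Duty = €497,195.14 × 37.9% = €188,436.96.
Line 4 (0130.72.64, Drenador, 2,235 liters, €409,876.65):
Base rate for 0130.72.64 is 14.5%.
Duty = €409,876.65 × 14.5% = €59,432.11.
Total = €1,501.87 + €25,747.98 + €188,436.96 + €59,432.11 = €275,118.92.

€275,118.92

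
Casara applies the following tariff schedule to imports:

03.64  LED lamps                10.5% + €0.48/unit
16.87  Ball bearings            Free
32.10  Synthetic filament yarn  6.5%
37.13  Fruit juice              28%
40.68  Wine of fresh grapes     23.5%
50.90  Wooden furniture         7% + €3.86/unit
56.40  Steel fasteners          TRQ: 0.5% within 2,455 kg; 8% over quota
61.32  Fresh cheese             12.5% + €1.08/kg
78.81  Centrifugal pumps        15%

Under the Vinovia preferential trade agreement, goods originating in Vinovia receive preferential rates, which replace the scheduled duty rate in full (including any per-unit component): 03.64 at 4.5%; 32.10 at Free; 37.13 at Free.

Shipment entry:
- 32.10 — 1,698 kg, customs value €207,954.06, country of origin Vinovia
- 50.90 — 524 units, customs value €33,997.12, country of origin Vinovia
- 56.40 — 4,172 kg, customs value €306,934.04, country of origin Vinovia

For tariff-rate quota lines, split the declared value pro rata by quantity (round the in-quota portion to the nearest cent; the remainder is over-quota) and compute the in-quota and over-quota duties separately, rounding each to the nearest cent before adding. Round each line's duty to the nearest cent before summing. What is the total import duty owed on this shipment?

Line 1 (32.10, Vinovia, 1,698 kg, €207,954.06):
Base rate for 32.10 is 6.5%.
Origin Vinovia qualifies under the Casara–Vinovia agreement and 32.10 is covered: preferential rate Free applies instead.
Duty = €207,954.06 × 0% = €0.00.
Line 2 (50.90, Vinovia, 524 units, €33,997.12):
Base rate for 50.90 is 7% + €3.86/unit.
Origin Vinovia is the FTA partner but 50.90 is not on the preference list; base rate stands.
Duty = €33,997.12 × 7% + 524 × €3.86 = €4,402.44.
Line 3 (56.40, Vinovia, 4,172 kg, €306,934.04):
Code 56.40 is under a tariff-rate quota (threshold 2,455 kg). In-quota: 2,455 kg at 0.5%; over-quota: 1,717 kg at 8%.
Pro-rata value split: in-quota = €306,934.04 × 2,455/4,172 = €180,614.35; over-quota = €306,934.04 − €180,614.35 = €126,319.69.
In-quota duty = €180,614.35 × 0.5% = €903.07. Over-quota duty = €126,319.69 × 8% = €10,105.58.
Line duty = €903.07 + €10,105.58 = €11,008.65.
Total = €0.00 + €4,402.44 + €11,008.65 = €15,411.09.

€15,411.09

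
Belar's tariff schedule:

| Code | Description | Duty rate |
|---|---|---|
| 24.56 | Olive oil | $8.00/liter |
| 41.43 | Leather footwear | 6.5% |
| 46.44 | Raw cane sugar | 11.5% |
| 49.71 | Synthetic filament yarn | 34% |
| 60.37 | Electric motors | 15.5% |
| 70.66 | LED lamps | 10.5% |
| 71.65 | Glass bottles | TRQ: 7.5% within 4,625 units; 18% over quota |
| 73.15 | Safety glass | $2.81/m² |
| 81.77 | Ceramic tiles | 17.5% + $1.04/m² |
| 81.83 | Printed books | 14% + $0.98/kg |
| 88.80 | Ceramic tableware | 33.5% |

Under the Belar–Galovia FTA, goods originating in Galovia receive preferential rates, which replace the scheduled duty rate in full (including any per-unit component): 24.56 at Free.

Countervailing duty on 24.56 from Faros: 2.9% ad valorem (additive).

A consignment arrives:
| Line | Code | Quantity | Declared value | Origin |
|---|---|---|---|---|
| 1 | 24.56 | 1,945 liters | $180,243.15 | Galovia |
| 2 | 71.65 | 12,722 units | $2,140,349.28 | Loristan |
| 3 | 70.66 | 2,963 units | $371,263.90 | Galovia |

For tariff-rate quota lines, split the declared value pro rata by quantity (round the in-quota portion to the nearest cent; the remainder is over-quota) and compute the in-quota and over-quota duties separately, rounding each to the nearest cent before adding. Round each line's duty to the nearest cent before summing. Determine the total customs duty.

Line 1 (24.56, Galovia, 1,945 liters, $180,243.15):
Base rate for 24.56 is $8.00/liter.
Origin Galovia qualifies under the Belar–Galovia agreement and 24.56 is covered: preferential rate Free applies instead.
The additional-duty order on 24.56 targets Faros, not Galovia; it does not apply.
Duty = $180,243.15 × 0% = $0.00.
Line 2 (71.65, Loristan, 12,722 units, $2,140,349.28):
Code 71.65 is under a tariff-rate quota (threshold 4,625 units). In-quota: 4,625 units at 7.5%; over-quota: 8,097 units at 18%.
Pro-rata value split: in-quota = $2,140,349.28 × 4,625/12,722 = $778,110.00; over-quota = $2,140,349.28 − $778,110.00 = $1,362,239.28.
In-quota duty = $778,110.00 × 7.5% = $58,358.25. Over-quota duty = $1,362,239.28 × 18% = $245,203.07.
Line duty = $58,358.25 + $245,203.07 = $303,561.32.
Line 3 (70.66, Galovia, 2,963 units, $371,263.90):
Base rate for 70.66 is 10.5%.
Origin Galovia is the FTA partner but 70.66 is not on the preference list; base rate stands.
Duty = $371,263.90 × 10.5% = $38,982.71.
Total = $0.00 + $303,561.32 + $38,982.71 = $342,544.03.

$342,544.03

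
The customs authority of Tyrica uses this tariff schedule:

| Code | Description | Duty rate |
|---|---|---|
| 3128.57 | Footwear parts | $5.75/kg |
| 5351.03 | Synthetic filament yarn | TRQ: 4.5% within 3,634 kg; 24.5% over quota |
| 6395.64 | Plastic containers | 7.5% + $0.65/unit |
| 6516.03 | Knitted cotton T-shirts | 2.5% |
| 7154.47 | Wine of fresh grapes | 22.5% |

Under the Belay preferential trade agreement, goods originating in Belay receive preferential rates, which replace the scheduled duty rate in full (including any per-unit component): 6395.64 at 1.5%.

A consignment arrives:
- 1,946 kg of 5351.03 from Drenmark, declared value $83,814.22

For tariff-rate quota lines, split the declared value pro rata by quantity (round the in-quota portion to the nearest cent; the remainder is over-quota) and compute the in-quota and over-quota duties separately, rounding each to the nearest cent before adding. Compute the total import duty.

Line 1 (5351.03, Drenmark, 1,946 kg, $83,814.22):
Code 5351.03 is under a tariff-rate quota (threshold 3,634 kg). Quantity 1,946 kg is within the quota, so the in-quota rate 4.5% applies to the full value.
Duty = $83,814.22 × 4.5% = $3,771.64.

$3,771.64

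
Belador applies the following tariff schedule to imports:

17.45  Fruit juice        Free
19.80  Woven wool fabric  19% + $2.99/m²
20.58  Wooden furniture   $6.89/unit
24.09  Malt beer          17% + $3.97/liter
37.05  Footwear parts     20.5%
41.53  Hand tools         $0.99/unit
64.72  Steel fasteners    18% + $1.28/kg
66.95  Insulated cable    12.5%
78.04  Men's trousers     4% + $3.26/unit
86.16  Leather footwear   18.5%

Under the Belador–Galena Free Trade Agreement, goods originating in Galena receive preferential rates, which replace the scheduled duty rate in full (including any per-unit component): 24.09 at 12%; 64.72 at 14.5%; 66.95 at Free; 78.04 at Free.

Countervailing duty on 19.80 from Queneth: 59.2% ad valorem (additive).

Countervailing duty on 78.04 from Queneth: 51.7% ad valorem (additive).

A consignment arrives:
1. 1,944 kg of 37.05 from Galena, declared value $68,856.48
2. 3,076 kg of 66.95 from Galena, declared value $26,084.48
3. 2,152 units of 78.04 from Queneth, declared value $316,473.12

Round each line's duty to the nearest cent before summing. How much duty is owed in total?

$197,406.63

Line 1 (37.05, Galena, 1,944 kg, $68,856.48):
Base rate for 37.05 is 20.5%.
Origin Galena is the FTA partner but 37.05 is not on the preference list; base rate stands.
Duty = $68,856.48 × 20.5% = $14,115.58.
Line 2 (66.95, Galena, 3,076 kg, $26,084.48):
Base rate for 66.95 is 12.5%.
Origin Galena qualifies under the Belador–Galena agreement and 66.95 is covered: preferential rate Free applies instead.
Duty = $26,084.48 × 0% = $0.00.
Line 3 (78.04, Queneth, 2,152 units, $316,473.12):
Base rate for 78.04 is 4% + $3.26/unit.
78.04 has an FTA preferential rate, but origin Queneth is not Galena; base rate stands.
Additional duty on 78.04 from Queneth: +51.7%. Applied ad valorem rate: 4% + 51.7% = 55.7%.
Duty = $316,473.12 × 55.7% + 2,152 × $3.26 = $183,291.05.
Total = $14,115.58 + $0.00 + $183,291.05 = $197,406.63.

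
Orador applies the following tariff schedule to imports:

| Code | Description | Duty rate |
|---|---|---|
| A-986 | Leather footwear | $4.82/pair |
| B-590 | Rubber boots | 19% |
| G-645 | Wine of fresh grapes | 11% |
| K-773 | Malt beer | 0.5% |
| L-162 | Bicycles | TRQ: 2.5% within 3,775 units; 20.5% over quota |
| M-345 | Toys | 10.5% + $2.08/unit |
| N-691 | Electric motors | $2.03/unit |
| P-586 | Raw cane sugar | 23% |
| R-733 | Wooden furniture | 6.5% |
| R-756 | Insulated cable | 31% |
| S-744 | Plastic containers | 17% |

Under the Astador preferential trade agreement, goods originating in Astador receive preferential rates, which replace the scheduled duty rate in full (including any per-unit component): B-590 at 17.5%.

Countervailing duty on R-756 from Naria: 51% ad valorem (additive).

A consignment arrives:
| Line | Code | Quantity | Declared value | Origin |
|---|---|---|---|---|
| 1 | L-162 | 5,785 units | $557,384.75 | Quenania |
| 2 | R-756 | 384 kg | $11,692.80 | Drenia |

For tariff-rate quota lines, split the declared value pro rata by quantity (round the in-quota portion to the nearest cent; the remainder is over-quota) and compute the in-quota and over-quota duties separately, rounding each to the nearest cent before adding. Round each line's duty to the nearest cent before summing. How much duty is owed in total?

$52,418.82

Line 1 (L-162, Quenania, 5,785 units, $557,384.75):
Code L-162 is under a tariff-rate quota (threshold 3,775 units). In-quota: 3,775 units at 2.5%; over-quota: 2,010 units at 20.5%.
Pro-rata value split: in-quota = $557,384.75 × 3,775/5,785 = $363,721.25; over-quota = $557,384.75 − $363,721.25 = $193,663.50.
In-quota duty = $363,721.25 × 2.5% = $9,093.03. Over-quota duty = $193,663.50 × 20.5% = $39,701.02.
Line duty = $9,093.03 + $39,701.02 = $48,794.05.
Line 2 (R-756, Drenia, 384 kg, $11,692.80):
Base rate for R-756 is 31%.
The additional-duty order on R-756 targets Naria, not Drenia; it does not apply.
Duty = $11,692.80 × 31% = $3,624.77.
Total = $48,794.05 + $3,624.77 = $52,418.82.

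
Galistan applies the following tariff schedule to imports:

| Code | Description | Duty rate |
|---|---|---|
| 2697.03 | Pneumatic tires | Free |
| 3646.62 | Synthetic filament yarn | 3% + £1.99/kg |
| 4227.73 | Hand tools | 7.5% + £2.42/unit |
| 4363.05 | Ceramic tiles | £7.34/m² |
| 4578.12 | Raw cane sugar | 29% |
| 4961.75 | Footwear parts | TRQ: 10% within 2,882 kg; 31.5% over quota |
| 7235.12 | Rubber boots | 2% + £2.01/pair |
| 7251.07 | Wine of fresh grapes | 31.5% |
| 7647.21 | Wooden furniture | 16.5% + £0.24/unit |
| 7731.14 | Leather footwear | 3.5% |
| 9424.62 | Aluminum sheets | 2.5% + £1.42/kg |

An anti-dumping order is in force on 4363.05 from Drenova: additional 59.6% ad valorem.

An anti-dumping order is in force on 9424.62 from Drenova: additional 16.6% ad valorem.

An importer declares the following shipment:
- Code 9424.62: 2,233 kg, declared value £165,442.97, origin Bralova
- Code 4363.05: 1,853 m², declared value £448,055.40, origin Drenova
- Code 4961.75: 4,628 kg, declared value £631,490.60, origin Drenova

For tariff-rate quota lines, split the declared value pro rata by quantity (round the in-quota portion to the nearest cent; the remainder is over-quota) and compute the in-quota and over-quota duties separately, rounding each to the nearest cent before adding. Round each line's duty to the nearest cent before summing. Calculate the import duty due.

Line 1 (9424.62, Bralova, 2,233 kg, £165,442.97):
Base rate for 9424.62 is 2.5% + £1.42/kg.
The additional-duty order on 9424.62 targets Drenova, not Bralova; it does not apply.
Duty = £165,442.97 × 2.5% + 2,233 × £1.42 = £7,306.93.
Line 2 (4363.05, Drenova, 1,853 m², £448,055.40):
Base rate for 4363.05 is £7.34/m².
Additional duty on 4363.05 from Drenova: +59.6% ad valorem. Applied ad valorem rate = 59.6%.
Duty = £448,055.40 × 59.6% + 1,853 × £7.34 = £280,642.04.
Line 3 (4961.75, Drenova, 4,628 kg, £631,490.60):
Code 4961.75 is under a tariff-rate quota (threshold 2,882 kg). In-quota: 2,882 kg at 10%; over-quota: 1,746 kg at 31.5%.
Pro-rata value split: in-quota = £631,490.60 × 2,882/4,628 = £393,248.90; over-quota = £631,490.60 − £393,248.90 = £238,241.70.
In-quota duty = £393,248.90 × 10% = £39,324.89. Over-quota duty = £238,241.70 × 31.5% = £75,046.14.
Line duty = £39,324.89 + £75,046.14 = £114,371.03.
Total = £7,306.93 + £280,642.04 + £114,371.03 = £402,320.00.

£402,320.00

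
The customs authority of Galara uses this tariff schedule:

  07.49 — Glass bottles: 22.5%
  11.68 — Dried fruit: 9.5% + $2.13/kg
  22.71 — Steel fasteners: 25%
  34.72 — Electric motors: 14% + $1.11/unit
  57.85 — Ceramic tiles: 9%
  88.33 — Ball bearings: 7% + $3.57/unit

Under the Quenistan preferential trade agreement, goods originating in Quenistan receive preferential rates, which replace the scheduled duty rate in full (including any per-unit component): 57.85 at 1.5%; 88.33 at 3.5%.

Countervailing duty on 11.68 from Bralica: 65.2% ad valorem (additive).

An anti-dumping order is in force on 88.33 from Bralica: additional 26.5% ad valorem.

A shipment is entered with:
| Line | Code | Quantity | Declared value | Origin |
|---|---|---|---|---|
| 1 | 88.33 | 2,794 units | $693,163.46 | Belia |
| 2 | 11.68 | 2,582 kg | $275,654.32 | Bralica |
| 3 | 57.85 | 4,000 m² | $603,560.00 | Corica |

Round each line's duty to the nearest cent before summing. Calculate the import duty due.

Line 1 (88.33, Belia, 2,794 units, $693,163.46):
Base rate for 88.33 is 7% + $3.57/unit.
88.33 has an FTA preferential rate, but origin Belia is not Quenistan; base rate stands.
The additional-duty order on 88.33 targets Bralica, not Belia; it does not apply.
Duty = $693,163.46 × 7% + 2,794 × $3.57 = $58,496.02.
Line 2 (11.68, Bralica, 2,582 kg, $275,654.32):
Base rate for 11.68 is 9.5% + $2.13/kg.
Additional duty on 11.68 from Bralica: +65.2%. Applied ad valorem rate: 9.5% + 65.2% = 74.7%.
Duty = $275,654.32 × 74.7% + 2,582 × $2.13 = $211,413.44.
Line 3 (57.85, Corica, 4,000 m², $603,560.00):
Base rate for 57.85 is 9%.
57.85 has an FTA preferential rate, but origin Corica is not Quenistan; base rate stands.
Duty = $603,560.00 × 9% = $54,320.40.
Total = $58,496.02 + $211,413.44 + $54,320.40 = $324,229.86.

$324,229.86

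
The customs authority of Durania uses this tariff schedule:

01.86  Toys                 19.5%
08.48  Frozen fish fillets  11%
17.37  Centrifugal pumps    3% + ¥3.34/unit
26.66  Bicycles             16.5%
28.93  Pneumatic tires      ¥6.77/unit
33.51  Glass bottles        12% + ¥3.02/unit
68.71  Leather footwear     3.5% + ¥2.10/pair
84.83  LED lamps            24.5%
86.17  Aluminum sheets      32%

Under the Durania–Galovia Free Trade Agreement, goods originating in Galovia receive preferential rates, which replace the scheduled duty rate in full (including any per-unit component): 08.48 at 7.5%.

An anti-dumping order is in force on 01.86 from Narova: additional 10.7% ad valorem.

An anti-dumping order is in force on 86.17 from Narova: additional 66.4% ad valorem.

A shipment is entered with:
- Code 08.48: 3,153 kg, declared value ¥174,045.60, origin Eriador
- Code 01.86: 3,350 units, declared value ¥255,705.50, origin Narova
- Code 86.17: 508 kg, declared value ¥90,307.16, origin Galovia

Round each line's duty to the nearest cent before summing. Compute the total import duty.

¥125,266.37

Line 1 (08.48, Eriador, 3,153 kg, ¥174,045.60):
Base rate for 08.48 is 11%.
08.48 has an FTA preferential rate, but origin Eriador is not Galovia; base rate stands.
Duty = ¥174,045.60 × 11% = ¥19,145.02.
Line 2 (01.86, Narova, 3,350 units, ¥255,705.50):
Base rate for 01.86 is 19.5%.
Additional duty on 01.86 from Narova: +10.7%. Applied ad valorem rate: 19.5% + 10.7% = 30.2%.
Duty = ¥255,705.50 × 30.2% = ¥77,223.06.
Line 3 (86.17, Galovia, 508 kg, ¥90,307.16):
Base rate for 86.17 is 32%.
Origin Galovia is the FTA partner but 86.17 is not on the preference list; base rate stands.
The additional-duty order on 86.17 targets Narova, not Galovia; it does not apply.
Duty = ¥90,307.16 × 32% = ¥28,898.29.
Total = ¥19,145.02 + ¥77,223.06 + ¥28,898.29 = ¥125,266.37.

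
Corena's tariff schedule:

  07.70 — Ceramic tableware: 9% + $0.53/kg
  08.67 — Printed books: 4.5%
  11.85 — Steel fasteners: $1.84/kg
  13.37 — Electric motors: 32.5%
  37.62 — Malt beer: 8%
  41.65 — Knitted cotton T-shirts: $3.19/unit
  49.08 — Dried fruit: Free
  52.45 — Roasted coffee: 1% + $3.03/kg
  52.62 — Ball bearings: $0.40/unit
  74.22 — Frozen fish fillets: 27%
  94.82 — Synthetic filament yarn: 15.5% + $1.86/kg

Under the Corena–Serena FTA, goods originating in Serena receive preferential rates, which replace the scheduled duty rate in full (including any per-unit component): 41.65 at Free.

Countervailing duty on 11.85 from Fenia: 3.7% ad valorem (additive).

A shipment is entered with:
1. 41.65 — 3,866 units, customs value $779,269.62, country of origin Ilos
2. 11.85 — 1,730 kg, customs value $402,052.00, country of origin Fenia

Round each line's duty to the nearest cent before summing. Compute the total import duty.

Line 1 (41.65, Ilos, 3,866 units, $779,269.62):
Base rate for 41.65 is $3.19/unit.
41.65 has an FTA preferential rate, but origin Ilos is not Serena; base rate stands.
Duty = 3,866 × $3.19 = $12,332.54.
Line 2 (11.85, Fenia, 1,730 kg, $402,052.00):
Base rate for 11.85 is $1.84/kg.
Additional duty on 11.85 from Fenia: +3.7% ad valorem. Applied ad valorem rate = 3.7%.
Duty = $402,052.00 × 3.7% + 1,730 × $1.84 = $18,059.12.
Total = $12,332.54 + $18,059.12 = $30,391.66.

$30,391.66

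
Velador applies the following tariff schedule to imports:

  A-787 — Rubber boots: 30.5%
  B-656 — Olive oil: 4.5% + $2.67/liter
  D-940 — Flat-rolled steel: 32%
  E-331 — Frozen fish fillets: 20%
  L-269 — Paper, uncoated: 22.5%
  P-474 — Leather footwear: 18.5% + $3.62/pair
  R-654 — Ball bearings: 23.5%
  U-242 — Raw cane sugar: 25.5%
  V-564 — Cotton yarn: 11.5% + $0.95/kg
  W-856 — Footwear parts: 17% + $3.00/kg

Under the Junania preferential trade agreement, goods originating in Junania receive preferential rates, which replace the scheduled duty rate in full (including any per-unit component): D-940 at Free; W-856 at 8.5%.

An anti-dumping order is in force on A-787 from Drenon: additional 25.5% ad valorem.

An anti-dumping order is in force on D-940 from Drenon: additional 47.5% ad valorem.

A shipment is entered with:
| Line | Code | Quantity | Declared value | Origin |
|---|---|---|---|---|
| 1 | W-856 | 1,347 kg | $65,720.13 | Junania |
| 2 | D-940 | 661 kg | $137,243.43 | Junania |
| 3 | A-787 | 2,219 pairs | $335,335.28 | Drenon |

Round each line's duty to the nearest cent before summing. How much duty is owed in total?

$193,373.97

Line 1 (W-856, Junania, 1,347 kg, $65,720.13):
Base rate for W-856 is 17% + $3.00/kg.
Origin Junania qualifies under the Velador–Junania agreement and W-856 is covered: preferential rate 8.5% applies instead.
Duty = $65,720.13 × 8.5% = $5,586.21.
Line 2 (D-940, Junania, 661 kg, $137,243.43):
Base rate for D-940 is 32%.
Origin Junania qualifies under the Velador–Junania agreement and D-940 is covered: preferential rate Free applies instead.
The additional-duty order on D-940 targets Drenon, not Junania; it does not apply.
Duty = $137,243.43 × 0% = $0.00.
Line 3 (A-787, Drenon, 2,219 pairs, $335,335.28):
Base rate for A-787 is 30.5%.
Additional duty on A-787 from Drenon: +25.5%. Applied ad valorem rate: 30.5% + 25.5% = 56%.
Duty = $335,335.28 × 56% = $187,787.76.
Total = $5,586.21 + $0.00 + $187,787.76 = $193,373.97.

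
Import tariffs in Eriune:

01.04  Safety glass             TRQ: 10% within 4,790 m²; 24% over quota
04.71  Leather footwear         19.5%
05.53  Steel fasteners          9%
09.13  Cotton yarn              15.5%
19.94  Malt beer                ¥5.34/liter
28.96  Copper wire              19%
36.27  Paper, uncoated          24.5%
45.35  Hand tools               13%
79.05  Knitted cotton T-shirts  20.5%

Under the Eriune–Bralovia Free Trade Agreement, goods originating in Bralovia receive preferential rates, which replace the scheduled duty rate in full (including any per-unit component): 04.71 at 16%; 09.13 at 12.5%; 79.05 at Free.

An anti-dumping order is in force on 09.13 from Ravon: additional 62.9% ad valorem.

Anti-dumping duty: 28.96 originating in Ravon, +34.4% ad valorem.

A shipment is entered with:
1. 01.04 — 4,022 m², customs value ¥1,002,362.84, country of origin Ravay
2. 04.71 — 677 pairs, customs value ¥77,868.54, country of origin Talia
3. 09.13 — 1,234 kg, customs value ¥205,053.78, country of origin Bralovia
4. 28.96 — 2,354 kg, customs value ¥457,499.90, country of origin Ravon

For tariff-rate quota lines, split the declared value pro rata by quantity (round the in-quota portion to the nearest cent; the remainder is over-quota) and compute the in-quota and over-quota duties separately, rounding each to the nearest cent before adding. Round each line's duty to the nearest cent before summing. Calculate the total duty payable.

Line 1 (01.04, Ravay, 4,022 m², ¥1,002,362.84):
Code 01.04 is under a tariff-rate quota (threshold 4,790 m²). Quantity 4,022 m² is within the quota, so the in-quota rate 10% applies to the full value.
Duty = ¥1,002,362.84 × 10% = ¥100,236.28.
Line 2 (04.71, Talia, 677 pairs, ¥77,868.54):
Base rate for 04.71 is 19.5%.
04.71 has an FTA preferential rate, but origin Talia is not Bralovia; base rate stands.
Duty = ¥77,868.54 × 19.5% = ¥15,184.37.
Line 3 (09.13, Bralovia, 1,234 kg, ¥205,053.78):
Base rate for 09.13 is 15.5%.
Origin Bralovia qualifies under the Eriune–Bralovia agreement and 09.13 is covered: preferential rate 12.5% applies instead.
The additional-duty order on 09.13 targets Ravon, not Bralovia; it does not apply.
Duty = ¥205,053.78 × 12.5% = ¥25,631.72.
Line 4 (28.96, Ravon, 2,354 kg, ¥457,499.90):
Base rate for 28.96 is 19%.
Additional duty on 28.96 from Ravon: +34.4%. Applied ad valorem rate: 19% + 34.4% = 53.4%.
Duty = ¥457,499.90 × 53.4% = ¥244,304.95.
Total = ¥100,236.28 + ¥15,184.37 + ¥25,631.72 + ¥244,304.95 = ¥385,357.32.

¥385,357.32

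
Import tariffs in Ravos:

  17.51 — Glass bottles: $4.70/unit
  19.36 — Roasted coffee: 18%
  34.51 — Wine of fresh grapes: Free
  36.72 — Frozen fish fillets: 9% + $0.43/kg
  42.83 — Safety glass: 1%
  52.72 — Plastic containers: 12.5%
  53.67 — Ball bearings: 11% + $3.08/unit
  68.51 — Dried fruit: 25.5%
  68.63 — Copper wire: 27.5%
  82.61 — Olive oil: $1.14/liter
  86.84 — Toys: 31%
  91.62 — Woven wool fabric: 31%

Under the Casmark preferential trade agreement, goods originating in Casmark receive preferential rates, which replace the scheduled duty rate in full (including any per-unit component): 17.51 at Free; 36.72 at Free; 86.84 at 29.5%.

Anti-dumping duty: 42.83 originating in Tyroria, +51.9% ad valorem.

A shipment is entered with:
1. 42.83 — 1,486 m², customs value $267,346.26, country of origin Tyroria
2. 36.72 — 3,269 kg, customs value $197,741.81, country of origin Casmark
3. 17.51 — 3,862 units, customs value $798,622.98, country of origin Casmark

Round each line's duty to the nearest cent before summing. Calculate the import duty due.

Line 1 (42.83, Tyroria, 1,486 m², $267,346.26):
Base rate for 42.83 is 1%.
Additional duty on 42.83 from Tyroria: +51.9%. Applied ad valorem rate: 1% + 51.9% = 52.9%.
Duty = $267,346.26 × 52.9% = $141,426.17.
Line 2 (36.72, Casmark, 3,269 kg, $197,741.81):
Base rate for 36.72 is 9% + $0.43/kg.
Origin Casmark qualifies under the Ravos–Casmark agreement and 36.72 is covered: preferential rate Free applies instead.
Duty = $197,741.81 × 0% = $0.00.
Line 3 (17.51, Casmark, 3,862 units, $798,622.98):
Base rate for 17.51 is $4.70/unit.
Origin Casmark qualifies under the Ravos–Casmark agreement and 17.51 is covered: preferential rate Free applies instead.
Duty = $798,622.98 × 0% = $0.00.
Total = $141,426.17 + $0.00 + $0.00 = $141,426.17.

$141,426.17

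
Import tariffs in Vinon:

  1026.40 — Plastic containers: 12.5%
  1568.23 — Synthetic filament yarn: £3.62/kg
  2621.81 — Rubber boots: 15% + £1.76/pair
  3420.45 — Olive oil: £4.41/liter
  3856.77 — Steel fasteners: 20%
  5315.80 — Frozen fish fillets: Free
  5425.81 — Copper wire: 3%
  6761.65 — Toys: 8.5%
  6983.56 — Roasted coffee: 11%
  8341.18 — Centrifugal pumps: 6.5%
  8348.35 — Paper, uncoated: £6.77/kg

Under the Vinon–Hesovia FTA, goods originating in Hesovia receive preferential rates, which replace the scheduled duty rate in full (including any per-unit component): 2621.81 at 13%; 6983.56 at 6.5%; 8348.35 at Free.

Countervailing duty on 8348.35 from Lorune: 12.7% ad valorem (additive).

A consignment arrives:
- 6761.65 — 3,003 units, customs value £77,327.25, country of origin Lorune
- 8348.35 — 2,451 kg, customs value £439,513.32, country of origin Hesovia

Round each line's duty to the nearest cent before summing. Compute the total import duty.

Line 1 (6761.65, Lorune, 3,003 units, £77,327.25):
Base rate for 6761.65 is 8.5%.
Duty = £77,327.25 × 8.5% = £6,572.82.
Line 2 (8348.35, Hesovia, 2,451 kg, £439,513.32):
Base rate for 8348.35 is £6.77/kg.
Origin Hesovia qualifies under the Vinon–Hesovia agreement and 8348.35 is covered: preferential rate Free applies instead.
The additional-duty order on 8348.35 targets Lorune, not Hesovia; it does not apply.
Duty = £439,513.32 × 0% = £0.00.
Total = £6,572.82 + £0.00 = £6,572.82.

£6,572.82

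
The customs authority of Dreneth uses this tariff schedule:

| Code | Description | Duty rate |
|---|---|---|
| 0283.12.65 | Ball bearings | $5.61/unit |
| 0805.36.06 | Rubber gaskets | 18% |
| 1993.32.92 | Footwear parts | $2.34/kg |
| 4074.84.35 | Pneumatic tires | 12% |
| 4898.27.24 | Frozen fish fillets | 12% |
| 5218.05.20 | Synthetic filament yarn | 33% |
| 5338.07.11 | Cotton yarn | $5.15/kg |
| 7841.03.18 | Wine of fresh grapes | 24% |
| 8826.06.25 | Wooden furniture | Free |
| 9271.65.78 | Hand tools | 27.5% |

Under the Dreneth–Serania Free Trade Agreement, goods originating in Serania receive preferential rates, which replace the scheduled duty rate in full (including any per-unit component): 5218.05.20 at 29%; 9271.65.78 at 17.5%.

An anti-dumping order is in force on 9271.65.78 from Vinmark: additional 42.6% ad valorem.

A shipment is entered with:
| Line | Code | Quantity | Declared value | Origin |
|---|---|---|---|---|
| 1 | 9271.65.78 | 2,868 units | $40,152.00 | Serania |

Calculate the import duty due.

$7,026.60

Line 1 (9271.65.78, Serania, 2,868 units, $40,152.00):
Base rate for 9271.65.78 is 27.5%.
Origin Serania qualifies under the Dreneth–Serania agreement and 9271.65.78 is covered: preferential rate 17.5% applies instead.
The additional-duty order on 9271.65.78 targets Vinmark, not Serania; it does not apply.
Duty = $40,152.00 × 17.5% = $7,026.60.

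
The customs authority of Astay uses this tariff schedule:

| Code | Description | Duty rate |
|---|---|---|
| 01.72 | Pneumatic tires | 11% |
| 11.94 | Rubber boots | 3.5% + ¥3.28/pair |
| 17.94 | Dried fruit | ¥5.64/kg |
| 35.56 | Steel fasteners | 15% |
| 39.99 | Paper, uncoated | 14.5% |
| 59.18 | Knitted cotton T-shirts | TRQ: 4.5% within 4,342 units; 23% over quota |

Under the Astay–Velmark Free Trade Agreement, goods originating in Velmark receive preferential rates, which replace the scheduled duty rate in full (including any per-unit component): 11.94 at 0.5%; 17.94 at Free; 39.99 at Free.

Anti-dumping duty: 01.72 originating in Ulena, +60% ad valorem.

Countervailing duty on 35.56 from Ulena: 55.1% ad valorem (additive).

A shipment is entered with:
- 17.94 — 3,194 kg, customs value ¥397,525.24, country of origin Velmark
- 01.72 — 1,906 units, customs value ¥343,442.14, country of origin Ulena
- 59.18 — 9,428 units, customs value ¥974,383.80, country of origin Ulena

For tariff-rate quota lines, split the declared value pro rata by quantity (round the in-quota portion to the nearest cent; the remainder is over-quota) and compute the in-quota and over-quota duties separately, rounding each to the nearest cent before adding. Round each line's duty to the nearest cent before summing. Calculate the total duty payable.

¥384,934.24

Line 1 (17.94, Velmark, 3,194 kg, ¥397,525.24):
Base rate for 17.94 is ¥5.64/kg.
Origin Velmark qualifies under the Astay–Velmark agreement and 17.94 is covered: preferential rate Free applies instead.
Duty = ¥397,525.24 × 0% = ¥0.00.
Line 2 (01.72, Ulena, 1,906 units, ¥343,442.14):
Base rate for 01.72 is 11%.
Additional duty on 01.72 from Ulena: +60%. Applied ad valorem rate: 11% + 60% = 71%.
Duty = ¥343,442.14 × 71% = ¥243,843.92.
Line 3 (59.18, Ulena, 9,428 units, ¥974,383.80):
Code 59.18 is under a tariff-rate quota (threshold 4,342 units). In-quota: 4,342 units at 4.5%; over-quota: 5,086 units at 23%.
Pro-rata value split: in-quota = ¥974,383.80 × 4,342/9,428 = ¥448,745.70; over-quota = ¥974,383.80 − ¥448,745.70 = ¥525,638.10.
In-quota duty = ¥448,745.70 × 4.5% = ¥20,193.56. Over-quota duty = ¥525,638.10 × 23% = ¥120,896.76.
Line duty = ¥20,193.56 + ¥120,896.76 = ¥141,090.32.
Total = ¥0.00 + ¥243,843.92 + ¥141,090.32 = ¥384,934.24.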